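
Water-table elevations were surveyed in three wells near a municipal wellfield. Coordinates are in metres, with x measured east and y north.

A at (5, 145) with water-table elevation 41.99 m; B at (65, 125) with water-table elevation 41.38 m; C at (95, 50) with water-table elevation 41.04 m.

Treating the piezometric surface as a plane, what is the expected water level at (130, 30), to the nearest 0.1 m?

40.7 m

With h = a·x + b·y + c and A as origin, the differences give:
  60·a + (-20)·b = -0.61
  90·a + (-95)·b = -0.95
Eliminate b (×(-95) and ×(-20), subtract): -3900·a = 38.950 → a = ∂h/∂x = -0.009987
Back-substitute: b = ∂h/∂y = +0.0005385.
h(130, 30) = 41.99 + (-0.009987)·(125) + (+0.0005385)·(-115) = 41.99 -1.248 -0.062 = 40.680 m.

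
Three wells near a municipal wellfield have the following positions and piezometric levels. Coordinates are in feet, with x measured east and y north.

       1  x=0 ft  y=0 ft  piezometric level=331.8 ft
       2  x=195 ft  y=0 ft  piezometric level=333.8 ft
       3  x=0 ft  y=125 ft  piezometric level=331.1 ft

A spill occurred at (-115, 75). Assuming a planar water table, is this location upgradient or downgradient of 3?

∂h/∂x = (333.8 − 331.8) / (195 − 0) = +0.01026
∂h/∂y = (331.1 − 331.8) / (125 − 0) = -0.005600
Head at (-115, 75) = 331.8 + (+0.01026)·(-115) + (-0.005600)·(75) = 330.20 ft.
That is lower than the 331.1 ft at 3, so the point is downgradient.

downgradient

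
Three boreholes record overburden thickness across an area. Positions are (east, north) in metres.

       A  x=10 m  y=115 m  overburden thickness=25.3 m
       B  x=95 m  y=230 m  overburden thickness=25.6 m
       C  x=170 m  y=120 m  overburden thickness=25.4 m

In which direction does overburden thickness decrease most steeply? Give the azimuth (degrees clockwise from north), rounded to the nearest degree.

Three-point gradient (reference A): Δ to B = (85, 115, +0.3), Δ to C = (160, 5, +0.1).
∂d/∂x = +0.0005563, ∂d/∂y = +0.002197 (det = -17975).
Steepest decrease is along −∇f: components (-0.0005563 E, -0.002197 N).
Azimuth = atan2(-0.0005563, -0.002197) = 194.2° ≈ 194°.

194°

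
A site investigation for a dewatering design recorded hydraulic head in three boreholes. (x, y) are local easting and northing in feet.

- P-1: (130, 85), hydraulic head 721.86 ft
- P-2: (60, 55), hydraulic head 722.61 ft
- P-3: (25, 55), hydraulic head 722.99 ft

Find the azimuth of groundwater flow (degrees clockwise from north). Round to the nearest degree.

092°

Differences from P-1: to P-2 (Δx, Δy, Δh) = (-70, -30, +0.75); to P-3 = (-105, -30, +1.13).
Solve a·Δx + b·Δy = Δh: det = (-70)·(-30) − (-105)·(-30) = -1050.
∂h/∂x = [(+0.75)·(-30) − (+1.13)·(-30)] / -1050 = -0.01086
∂h/∂y = [(-70)·(+1.13) − (-105)·(+0.75)] / -1050 = +0.0003333
Flow direction (−∇h) has components (+0.01086 E, -0.0003333 N).
Azimuth = atan2(E, N) = atan2(+0.01086, -0.0003333) = 91.8° ≈ 092°.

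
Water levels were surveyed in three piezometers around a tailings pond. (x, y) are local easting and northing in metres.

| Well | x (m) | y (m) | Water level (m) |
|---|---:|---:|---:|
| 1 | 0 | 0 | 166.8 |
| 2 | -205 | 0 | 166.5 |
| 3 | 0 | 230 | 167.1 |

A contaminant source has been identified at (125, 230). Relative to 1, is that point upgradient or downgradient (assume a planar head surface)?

∂h/∂x = (166.5 − 166.8) / (-205 − 0) = +0.001463
∂h/∂y = (167.1 − 166.8) / (230 − 0) = +0.001304
Head at (125, 230) = 166.8 + (+0.001463)·(125) + (+0.001304)·(230) = 167.28 m.
That is higher than the 166.8 m at 1, so the point is upgradient.

upgradient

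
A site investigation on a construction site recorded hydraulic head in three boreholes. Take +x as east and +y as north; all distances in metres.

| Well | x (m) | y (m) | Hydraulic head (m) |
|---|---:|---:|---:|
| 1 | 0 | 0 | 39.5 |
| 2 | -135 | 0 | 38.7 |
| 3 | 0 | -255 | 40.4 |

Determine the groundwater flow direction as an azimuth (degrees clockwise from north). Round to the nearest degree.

301°

∂h/∂x = (38.7 − 39.5) / (-135 − 0) = +0.005926
∂h/∂y = (40.4 − 39.5) / (-255 − 0) = -0.003529
Flow direction (−∇h) has components (-0.005926 E, +0.003529 N).
Azimuth = atan2(E, N) = atan2(-0.005926, +0.003529) = 300.8° ≈ 301°.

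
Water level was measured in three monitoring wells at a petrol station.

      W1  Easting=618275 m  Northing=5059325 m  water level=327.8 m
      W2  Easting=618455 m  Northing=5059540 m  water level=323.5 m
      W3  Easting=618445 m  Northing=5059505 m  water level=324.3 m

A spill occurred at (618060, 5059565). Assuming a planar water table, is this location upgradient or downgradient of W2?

Differences from W1: to W2 (Δx, Δy, Δh) = (180, 215, -4.3); to W3 = (170, 180, -3.5).
Determinant of the coordinate differences = 180·180 − 170·215 = -4150.
∂h/∂x = [(-4.3)·180 − (-3.5)·215] / -4150 = +0.005181
∂h/∂y = [180·(-3.5) − 170·(-4.3)] / -4150 = -0.02434
Head at (618060, 5059565) = 327.8 + (+0.005181)·(-215) + (-0.02434)·(240) = 320.85 m.
That is lower than the 323.5 m at W2, so the point is downgradient.

downgradient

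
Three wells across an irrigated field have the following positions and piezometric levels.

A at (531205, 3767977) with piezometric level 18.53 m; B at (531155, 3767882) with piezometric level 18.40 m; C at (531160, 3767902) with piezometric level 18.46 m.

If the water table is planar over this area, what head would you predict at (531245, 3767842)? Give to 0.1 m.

Taking A as reference: B−A = (-50, -95, -0.13); C−A = (-45, -75, -0.07).
Determinant of the coordinate differences = (-50)·(-75) − (-45)·(-95) = -525.
∂h/∂x = [(-0.13)·(-75) − (-0.07)·(-95)] / -525 = -0.005905
∂h/∂y = [(-50)·(-0.07) − (-45)·(-0.13)] / -525 = +0.004476
h(531245, 3767842) = 18.53 + (-0.005905)·(40) + (+0.004476)·(-135) = 18.53 -0.236 -0.604 = 17.690 m.

17.7 m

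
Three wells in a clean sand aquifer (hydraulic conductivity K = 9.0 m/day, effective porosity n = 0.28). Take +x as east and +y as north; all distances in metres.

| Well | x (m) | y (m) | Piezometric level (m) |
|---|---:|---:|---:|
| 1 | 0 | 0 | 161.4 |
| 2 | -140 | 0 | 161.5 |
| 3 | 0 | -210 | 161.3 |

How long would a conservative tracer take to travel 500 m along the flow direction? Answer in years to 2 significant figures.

50 years

∂h/∂x = (161.5 − 161.4) / (-140 − 0) = -0.0007143
∂h/∂y = (161.3 − 161.4) / (-210 − 0) = +0.0004762
|∇h| = √(-0.0007143² + 0.0004762²) = 0.0008585
Seepage velocity v = K·i/n = 9.0 × 0.0008585 / 0.28 = 0.02759 m/day.
t = 500 / 0.02759 = 1.812e+04 days = 49.6 years.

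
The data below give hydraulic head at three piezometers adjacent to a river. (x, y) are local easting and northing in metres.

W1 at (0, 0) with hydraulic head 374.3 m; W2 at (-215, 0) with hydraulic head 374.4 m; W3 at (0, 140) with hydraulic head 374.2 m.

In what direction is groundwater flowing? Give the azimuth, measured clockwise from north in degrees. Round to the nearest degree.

∂h/∂x = (374.4 − 374.3) / (-215 − 0) = -0.0004651
∂h/∂y = (374.2 − 374.3) / (140 − 0) = -0.0007143
Flow direction (−∇h) has components (+0.0004651 E, +0.0007143 N).
Azimuth = atan2(E, N) = atan2(+0.0004651, +0.0007143) = 33.1° ≈ 033°.

033°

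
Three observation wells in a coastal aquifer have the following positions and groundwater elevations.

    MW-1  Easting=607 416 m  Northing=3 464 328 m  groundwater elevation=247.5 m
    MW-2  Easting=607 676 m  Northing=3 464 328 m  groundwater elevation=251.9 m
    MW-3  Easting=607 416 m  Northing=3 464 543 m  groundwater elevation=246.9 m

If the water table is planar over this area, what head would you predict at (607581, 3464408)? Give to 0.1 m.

∂h/∂x = (251.9 − 247.5) / (607676 − 607416) = +0.01692
∂h/∂y = (246.9 − 247.5) / (3464543 − 3464328) = -0.002791
h(607581, 3464408) = 247.5 + (+0.01692)·(165) + (-0.002791)·(80) = 247.5 +2.792 -0.223 = 250.069 m.

250.1 m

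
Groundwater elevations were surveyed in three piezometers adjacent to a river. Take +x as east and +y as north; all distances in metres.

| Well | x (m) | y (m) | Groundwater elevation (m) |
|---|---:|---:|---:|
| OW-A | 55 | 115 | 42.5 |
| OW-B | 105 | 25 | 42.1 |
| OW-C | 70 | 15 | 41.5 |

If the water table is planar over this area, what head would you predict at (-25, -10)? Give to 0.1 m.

39.9 m

Differences from OW-A: to OW-B (Δx, Δy, Δh) = (50, -90, -0.4); to OW-C = (15, -100, -1.0).
Solve a·Δx + b·Δy = Δh: det = 50·(-100) − 15·(-90) = -3650.
∂h/∂x = [(-0.4)·(-100) − (-1.0)·(-90)] / -3650 = +0.01370
∂h/∂y = [50·(-1.0) − 15·(-0.4)] / -3650 = +0.01205
h(-25, -10) = 42.5 + (+0.01370)·(-80) + (+0.01205)·(-125) = 42.5 -1.096 -1.507 = 39.897 m.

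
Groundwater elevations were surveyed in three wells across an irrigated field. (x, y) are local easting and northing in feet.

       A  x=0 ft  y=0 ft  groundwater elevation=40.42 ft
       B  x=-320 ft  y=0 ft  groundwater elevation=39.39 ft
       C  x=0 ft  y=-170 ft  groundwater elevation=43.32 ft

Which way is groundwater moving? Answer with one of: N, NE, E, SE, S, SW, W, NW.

∂h/∂x = (39.39 − 40.42) / (-320 − 0) = +0.003219
∂h/∂y = (43.32 − 40.42) / (-170 − 0) = -0.01706
Flow = −∇h = (-0.003219 east, +0.01706 north), which points north.

N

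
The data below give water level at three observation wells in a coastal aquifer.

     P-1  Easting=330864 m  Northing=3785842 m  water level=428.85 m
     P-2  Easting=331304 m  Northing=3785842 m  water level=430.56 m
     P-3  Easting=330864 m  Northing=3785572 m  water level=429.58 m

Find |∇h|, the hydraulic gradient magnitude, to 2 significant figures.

∂h/∂x = (430.56 − 428.85) / (331304 − 330864) = +0.003886
∂h/∂y = (429.58 − 428.85) / (3785572 − 3785842) = -0.002704
|∇h| = √(0.003886² + -0.002704²) = 0.004734

0.0047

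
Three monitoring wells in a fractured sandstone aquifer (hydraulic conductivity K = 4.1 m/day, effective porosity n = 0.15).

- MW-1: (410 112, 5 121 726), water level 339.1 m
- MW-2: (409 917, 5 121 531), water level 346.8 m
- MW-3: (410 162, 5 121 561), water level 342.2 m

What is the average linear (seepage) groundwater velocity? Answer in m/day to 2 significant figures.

0.78 m/day

Taking MW-1 as reference: MW-2−MW-1 = (-195, -195, +7.7); MW-3−MW-1 = (50, -165, +3.1).
Determinant of the coordinate differences = (-195)·(-165) − 50·(-195) = 41925.
∂h/∂x = [(+7.7)·(-165) − (+3.1)·(-195)] / 41925 = -0.01589
∂h/∂y = [(-195)·(+3.1) − 50·(+7.7)] / 41925 = -0.02360
|∇h| = √(-0.01589² + -0.02360²) = 0.02845
Seepage velocity v = K·i/n = 4.1 × 0.02845 / 0.15 = 0.7776 m/day.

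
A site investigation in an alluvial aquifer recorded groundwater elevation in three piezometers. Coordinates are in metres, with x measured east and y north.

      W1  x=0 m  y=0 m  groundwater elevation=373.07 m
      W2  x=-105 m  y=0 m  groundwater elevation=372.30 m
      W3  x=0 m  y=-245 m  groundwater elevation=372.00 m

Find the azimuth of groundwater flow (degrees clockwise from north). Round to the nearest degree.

∂h/∂x = (372.30 − 373.07) / (-105 − 0) = +0.007333
∂h/∂y = (372.00 − 373.07) / (-245 − 0) = +0.004367
Flow direction (−∇h) has components (-0.007333 E, -0.004367 N).
Azimuth = atan2(E, N) = atan2(-0.007333, -0.004367) = 239.2° ≈ 239°.

239°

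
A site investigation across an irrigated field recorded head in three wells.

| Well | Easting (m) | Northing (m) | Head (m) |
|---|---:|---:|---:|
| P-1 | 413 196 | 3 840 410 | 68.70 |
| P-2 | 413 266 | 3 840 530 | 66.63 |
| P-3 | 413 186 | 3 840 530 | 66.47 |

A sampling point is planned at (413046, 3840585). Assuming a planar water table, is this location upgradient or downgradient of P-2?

Taking P-1 as reference: P-2−P-1 = (70, 120, -2.07); P-3−P-1 = (-10, 120, -2.23).
Determinant of the coordinate differences = 70·120 − (-10)·120 = 9600.
∂h/∂x = [(-2.07)·120 − (-2.23)·120] / 9600 = +0.002000
∂h/∂y = [70·(-2.23) − (-10)·(-2.07)] / 9600 = -0.01842
Head at (413046, 3840585) = 68.70 + (+0.002000)·(-150) + (-0.01842)·(175) = 65.18 m.
That is lower than the 66.63 m at P-2, so the point is downgradient.

downgradient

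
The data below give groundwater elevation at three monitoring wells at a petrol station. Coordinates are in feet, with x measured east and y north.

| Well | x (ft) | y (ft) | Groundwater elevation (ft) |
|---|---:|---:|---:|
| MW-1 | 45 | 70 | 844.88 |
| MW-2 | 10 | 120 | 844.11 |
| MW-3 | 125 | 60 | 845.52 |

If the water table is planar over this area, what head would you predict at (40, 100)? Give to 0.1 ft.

Differences from MW-1: to MW-2 (Δx, Δy, Δh) = (-35, 50, -0.77); to MW-3 = (80, -10, +0.64).
Determinant of the coordinate differences = (-35)·(-10) − 80·50 = -3650.
∂h/∂x = [(-0.77)·(-10) − (+0.64)·50] / -3650 = +0.006658
∂h/∂y = [(-35)·(+0.64) − 80·(-0.77)] / -3650 = -0.01074
h(40, 100) = 844.88 + (+0.006658)·(-5) + (-0.01074)·(30) = 844.88 -0.033 -0.322 = 844.525 ft.

844.5 ft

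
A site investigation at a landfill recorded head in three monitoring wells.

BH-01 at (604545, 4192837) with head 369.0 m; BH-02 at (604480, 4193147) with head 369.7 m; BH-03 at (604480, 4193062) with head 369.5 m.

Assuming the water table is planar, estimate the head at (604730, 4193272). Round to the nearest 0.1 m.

Taking BH-01 as reference: BH-02−BH-01 = (-65, 310, +0.7); BH-03−BH-01 = (-65, 225, +0.5).
Determinant of the coordinate differences = (-65)·225 − (-65)·310 = 5525.
∂h/∂x = [(+0.7)·225 − (+0.5)·310] / 5525 = +0.0004525
∂h/∂y = [(-65)·(+0.5) − (-65)·(+0.7)] / 5525 = +0.002353
h(604730, 4193272) = 369.0 + (+0.0004525)·(185) + (+0.002353)·(435) = 369.0 +0.084 +1.024 = 370.107 m.

370.1 m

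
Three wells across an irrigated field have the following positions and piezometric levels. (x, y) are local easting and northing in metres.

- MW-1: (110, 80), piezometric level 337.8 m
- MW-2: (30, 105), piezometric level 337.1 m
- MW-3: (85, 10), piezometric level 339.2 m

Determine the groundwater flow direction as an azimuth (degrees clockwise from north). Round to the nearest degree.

354°

Three-point gradient (reference MW-1): Δ to MW-2 = (-80, 25, -0.7), Δ to MW-3 = (-25, -70, +1.4).
∂h/∂x = +0.002249, ∂h/∂y = -0.02080 (det = 6225).
Flow direction (−∇h) has components (-0.002249 E, +0.02080 N).
Azimuth = atan2(E, N) = atan2(-0.002249, +0.02080) = 353.8° ≈ 354°.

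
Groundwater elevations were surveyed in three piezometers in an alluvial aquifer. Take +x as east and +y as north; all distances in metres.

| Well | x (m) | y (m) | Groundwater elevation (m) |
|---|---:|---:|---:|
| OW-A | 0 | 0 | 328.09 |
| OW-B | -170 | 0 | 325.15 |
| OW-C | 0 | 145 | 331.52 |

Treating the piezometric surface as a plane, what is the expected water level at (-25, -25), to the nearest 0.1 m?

∂h/∂x = (325.15 − 328.09) / (-170 − 0) = +0.01729
∂h/∂y = (331.52 − 328.09) / (145 − 0) = +0.02366
h(-25, -25) = 328.09 + (+0.01729)·(-25) + (+0.02366)·(-25) = 328.09 -0.432 -0.591 = 327.066 m.

327.1 m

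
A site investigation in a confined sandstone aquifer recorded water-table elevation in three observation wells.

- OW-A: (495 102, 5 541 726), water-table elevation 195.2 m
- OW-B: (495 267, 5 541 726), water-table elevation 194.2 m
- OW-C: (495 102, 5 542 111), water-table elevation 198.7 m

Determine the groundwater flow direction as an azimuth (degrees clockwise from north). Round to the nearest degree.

∂h/∂x = (194.2 − 195.2) / (495267 − 495102) = -0.006061
∂h/∂y = (198.7 − 195.2) / (5542111 − 5541726) = +0.009091
Flow direction (−∇h) has components (+0.006061 E, -0.009091 N).
Azimuth = atan2(E, N) = atan2(+0.006061, -0.009091) = 146.3° ≈ 146°.

146°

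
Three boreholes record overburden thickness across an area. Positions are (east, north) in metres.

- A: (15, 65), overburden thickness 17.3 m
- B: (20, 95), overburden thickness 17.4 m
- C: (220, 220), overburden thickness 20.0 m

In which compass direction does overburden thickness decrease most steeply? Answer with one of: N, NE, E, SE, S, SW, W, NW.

Three-point gradient (reference A): Δ to B = (5, 30, +0.1), Δ to C = (205, 155, +2.7).
∂d/∂x = +0.01219, ∂d/∂y = +0.001302 (det = -5375).
Steepest decrease is along −∇f = (-0.01219 E, -0.001302 N) → west.

W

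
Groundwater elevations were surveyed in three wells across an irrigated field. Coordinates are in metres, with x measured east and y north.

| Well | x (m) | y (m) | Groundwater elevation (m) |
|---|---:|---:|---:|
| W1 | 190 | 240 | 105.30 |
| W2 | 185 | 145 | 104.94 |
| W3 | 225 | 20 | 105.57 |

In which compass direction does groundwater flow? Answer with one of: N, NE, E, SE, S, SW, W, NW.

Taking W1 as reference: W2−W1 = (-5, -95, -0.36); W3−W1 = (35, -220, +0.27).
Determinant of the coordinate differences = (-5)·(-220) − 35·(-95) = 4425.
∂h/∂x = [(-0.36)·(-220) − (+0.27)·(-95)] / 4425 = +0.02369
∂h/∂y = [(-5)·(+0.27) − 35·(-0.36)] / 4425 = +0.002542
Flow = −∇h = (-0.02369 east, -0.002542 north), which points west.

W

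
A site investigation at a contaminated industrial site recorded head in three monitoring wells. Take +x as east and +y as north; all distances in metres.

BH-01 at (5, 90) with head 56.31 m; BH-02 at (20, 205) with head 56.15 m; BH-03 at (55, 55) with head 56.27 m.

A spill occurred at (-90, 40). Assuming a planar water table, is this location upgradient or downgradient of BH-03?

upgradient

With h = a·x + b·y + c and BH-01 as origin, the differences give:
  15·a + 115·b = -0.16
  50·a + (-35)·b = -0.04
Eliminate b (×(-35) and ×115, subtract): -6275·a = 10.200 → a = ∂h/∂x = -0.001625
Back-substitute: b = ∂h/∂y = -0.001179.
Head at (-90, 40) = 56.31 + (-0.001625)·(-95) + (-0.001179)·(-50) = 56.52 m.
That is higher than the 56.27 m at BH-03, so the point is upgradient.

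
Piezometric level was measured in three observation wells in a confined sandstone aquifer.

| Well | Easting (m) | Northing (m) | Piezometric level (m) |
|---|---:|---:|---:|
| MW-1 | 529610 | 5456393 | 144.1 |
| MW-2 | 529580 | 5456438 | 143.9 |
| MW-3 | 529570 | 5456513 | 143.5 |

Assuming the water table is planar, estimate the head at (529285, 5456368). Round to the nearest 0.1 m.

Three-point gradient (reference MW-1): Δ to MW-2 = (-30, 45, -0.2), Δ to MW-3 = (-40, 120, -0.6).
∂h/∂x = -0.001667, ∂h/∂y = -0.005556 (det = -1800).
h(529285, 5456368) = 144.1 + (-0.001667)·(-325) + (-0.005556)·(-25) = 144.1 +0.542 +0.139 = 144.781 m.

144.8 m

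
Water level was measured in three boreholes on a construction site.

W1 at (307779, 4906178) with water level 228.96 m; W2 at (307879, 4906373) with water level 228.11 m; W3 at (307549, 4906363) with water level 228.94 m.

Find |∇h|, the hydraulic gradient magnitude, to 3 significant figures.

0.00395

Differences from W1: to W2 (Δx, Δy, Δh) = (100, 195, -0.85); to W3 = (-230, 185, -0.02).
Determinant of the coordinate differences = 100·185 − (-230)·195 = 63350.
∂h/∂x = [(-0.85)·185 − (-0.02)·195] / 63350 = -0.002421
∂h/∂y = [100·(-0.02) − (-230)·(-0.85)] / 63350 = -0.003118
|∇h| = √(-0.002421² + -0.003118²) = 0.003948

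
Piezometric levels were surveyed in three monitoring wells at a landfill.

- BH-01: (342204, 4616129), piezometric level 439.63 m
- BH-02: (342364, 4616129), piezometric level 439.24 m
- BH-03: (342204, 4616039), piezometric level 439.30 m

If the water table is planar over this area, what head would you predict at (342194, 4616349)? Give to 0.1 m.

∂h/∂x = (439.24 − 439.63) / (342364 − 342204) = -0.002437
∂h/∂y = (439.30 − 439.63) / (4616039 − 4616129) = +0.003667
h(342194, 4616349) = 439.63 + (-0.002437)·(-10) + (+0.003667)·(220) = 439.63 +0.024 +0.807 = 440.461 m.

440.5 m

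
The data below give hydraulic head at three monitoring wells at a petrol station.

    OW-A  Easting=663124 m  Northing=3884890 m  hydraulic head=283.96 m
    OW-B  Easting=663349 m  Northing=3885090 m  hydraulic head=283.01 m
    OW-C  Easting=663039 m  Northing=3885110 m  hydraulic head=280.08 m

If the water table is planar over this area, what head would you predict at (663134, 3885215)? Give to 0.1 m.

279.4 m

Three-point gradient (reference OW-A): Δ to OW-B = (225, 200, -0.95), Δ to OW-C = (-85, 220, -3.88).
∂h/∂x = +0.008526, ∂h/∂y = -0.01434 (det = 66500).
h(663134, 3885215) = 283.96 + (+0.008526)·(10) + (-0.01434)·(325) = 283.96 +0.085 -4.661 = 279.384 m.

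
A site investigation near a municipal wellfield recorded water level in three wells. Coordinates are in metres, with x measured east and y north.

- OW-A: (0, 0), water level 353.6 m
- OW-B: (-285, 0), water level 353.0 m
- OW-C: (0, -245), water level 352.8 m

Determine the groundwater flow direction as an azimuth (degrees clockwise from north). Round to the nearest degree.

∂h/∂x = (353.0 − 353.6) / (-285 − 0) = +0.002105
∂h/∂y = (352.8 − 353.6) / (-245 − 0) = +0.003265
Flow direction (−∇h) has components (-0.002105 E, -0.003265 N).
Azimuth = atan2(E, N) = atan2(-0.002105, -0.003265) = 212.8° ≈ 213°.

213°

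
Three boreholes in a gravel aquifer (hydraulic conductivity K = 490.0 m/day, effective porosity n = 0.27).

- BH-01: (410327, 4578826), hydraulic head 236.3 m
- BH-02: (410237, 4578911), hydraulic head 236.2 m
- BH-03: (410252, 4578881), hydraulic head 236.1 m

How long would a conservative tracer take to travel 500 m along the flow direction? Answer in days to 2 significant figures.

25 days

Differences from BH-01: to BH-02 (Δx, Δy, Δh) = (-90, 85, -0.1); to BH-03 = (-75, 55, -0.2).
Solve a·Δx + b·Δy = Δh: det = (-90)·55 − (-75)·85 = 1425.
∂h/∂x = [(-0.1)·55 − (-0.2)·85] / 1425 = +0.008070
∂h/∂y = [(-90)·(-0.2) − (-75)·(-0.1)] / 1425 = +0.007368
|∇h| = √(0.008070² + 0.007368²) = 0.01093
Seepage velocity v = K·i/n = 490.0 × 0.01093 / 0.27 = 19.84 m/day.
t = 500 / 19.84 = 25.2 days.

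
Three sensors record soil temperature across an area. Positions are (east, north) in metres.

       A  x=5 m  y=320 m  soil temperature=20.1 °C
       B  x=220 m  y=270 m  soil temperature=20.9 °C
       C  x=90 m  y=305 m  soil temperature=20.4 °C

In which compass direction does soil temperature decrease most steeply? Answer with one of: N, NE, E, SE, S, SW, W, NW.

NW

With T = a·x + b·y + c and A as origin, the differences give:
  215·a + (-50)·b = +0.8
  85·a + (-15)·b = +0.3
Eliminate b (×(-15) and ×(-50), subtract): 1025·a = 3.00 → a = ∂T/∂x = +0.002927
Back-substitute: b = ∂T/∂y = -0.003415.
Steepest decrease is along −∇f = (-0.002927 E, +0.003415 N) → northwest.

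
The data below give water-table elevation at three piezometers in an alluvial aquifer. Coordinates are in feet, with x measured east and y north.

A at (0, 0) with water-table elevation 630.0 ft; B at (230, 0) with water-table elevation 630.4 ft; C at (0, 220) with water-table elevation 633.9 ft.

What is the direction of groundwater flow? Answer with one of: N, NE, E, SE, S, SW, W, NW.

S

∂h/∂x = (630.4 − 630.0) / (230 − 0) = +0.001739
∂h/∂y = (633.9 − 630.0) / (220 − 0) = +0.01773
Flow = −∇h = (-0.001739 east, -0.01773 north), which points south.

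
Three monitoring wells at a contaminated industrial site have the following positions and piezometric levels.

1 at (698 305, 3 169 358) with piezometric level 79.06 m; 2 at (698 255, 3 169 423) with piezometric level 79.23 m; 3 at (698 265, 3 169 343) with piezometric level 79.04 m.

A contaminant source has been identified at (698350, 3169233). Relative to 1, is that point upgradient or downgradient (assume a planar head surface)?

downgradient

Differences from 1: to 2 (Δx, Δy, Δh) = (-50, 65, +0.17); to 3 = (-40, -15, -0.02).
Solve a·Δx + b·Δy = Δh: det = (-50)·(-15) − (-40)·65 = 3350.
∂h/∂x = [(+0.17)·(-15) − (-0.02)·65] / 3350 = -0.0003731
∂h/∂y = [(-50)·(-0.02) − (-40)·(+0.17)] / 3350 = +0.002328
Head at (698350, 3169233) = 79.06 + (-0.0003731)·(45) + (+0.002328)·(-125) = 78.75 m.
That is lower than the 79.06 m at 1, so the point is downgradient.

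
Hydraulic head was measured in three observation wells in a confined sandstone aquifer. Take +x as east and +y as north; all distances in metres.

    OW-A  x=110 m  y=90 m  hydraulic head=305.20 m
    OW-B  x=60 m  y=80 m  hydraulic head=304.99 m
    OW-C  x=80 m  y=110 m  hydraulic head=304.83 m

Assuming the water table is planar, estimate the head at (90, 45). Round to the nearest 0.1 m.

305.5 m

Differences from OW-A: to OW-B (Δx, Δy, Δh) = (-50, -10, -0.21); to OW-C = (-30, 20, -0.37).
Solve a·Δx + b·Δy = Δh: det = (-50)·20 − (-30)·(-10) = -1300.
∂h/∂x = [(-0.21)·20 − (-0.37)·(-10)] / -1300 = +0.006077
∂h/∂y = [(-50)·(-0.37) − (-30)·(-0.21)] / -1300 = -0.009385
h(90, 45) = 305.20 + (+0.006077)·(-20) + (-0.009385)·(-45) = 305.20 -0.122 +0.422 = 305.501 m.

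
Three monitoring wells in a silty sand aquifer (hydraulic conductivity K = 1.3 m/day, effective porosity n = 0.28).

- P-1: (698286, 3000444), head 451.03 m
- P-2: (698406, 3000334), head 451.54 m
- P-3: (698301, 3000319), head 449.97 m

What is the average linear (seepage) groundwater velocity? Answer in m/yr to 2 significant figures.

Differences from P-1: to P-2 (Δx, Δy, Δh) = (120, -110, +0.51); to P-3 = (15, -125, -1.06).
Solve a·Δx + b·Δy = Δh: det = 120·(-125) − 15·(-110) = -13350.
∂h/∂x = [(+0.51)·(-125) − (-1.06)·(-110)] / -13350 = +0.01351
∂h/∂y = [120·(-1.06) − 15·(+0.51)] / -13350 = +0.01010
|∇h| = √(0.01351² + 0.01010²) = 0.01687
Seepage velocity v = K·i/n = 1.3 × 0.01687 / 0.28 = 0.07832 m/day = 28.61 m/yr.

29 m/yr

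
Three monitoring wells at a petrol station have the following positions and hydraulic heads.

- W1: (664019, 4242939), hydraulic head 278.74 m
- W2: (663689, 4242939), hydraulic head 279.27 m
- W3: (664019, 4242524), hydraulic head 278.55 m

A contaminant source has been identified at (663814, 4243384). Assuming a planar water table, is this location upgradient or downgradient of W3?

∂h/∂x = (279.27 − 278.74) / (663689 − 664019) = -0.001606
∂h/∂y = (278.55 − 278.74) / (4242524 − 4242939) = +0.0004578
Head at (663814, 4243384) = 278.74 + (-0.001606)·(-205) + (+0.0004578)·(445) = 279.27 m.
That is higher than the 278.55 m at W3, so the point is upgradient.

upgradient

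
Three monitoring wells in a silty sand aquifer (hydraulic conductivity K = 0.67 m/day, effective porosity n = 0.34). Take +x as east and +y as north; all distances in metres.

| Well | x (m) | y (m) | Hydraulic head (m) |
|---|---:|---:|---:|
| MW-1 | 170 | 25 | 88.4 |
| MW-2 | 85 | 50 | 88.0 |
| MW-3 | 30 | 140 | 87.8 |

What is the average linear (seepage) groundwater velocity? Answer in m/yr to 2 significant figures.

Differences from MW-1: to MW-2 (Δx, Δy, Δh) = (-85, 25, -0.4); to MW-3 = (-140, 115, -0.6).
Determinant of the coordinate differences = (-85)·115 − (-140)·25 = -6275.
∂h/∂x = [(-0.4)·115 − (-0.6)·25] / -6275 = +0.004940
∂h/∂y = [(-85)·(-0.6) − (-140)·(-0.4)] / -6275 = +0.0007968
|∇h| = √(0.004940² + 0.0007968²) = 0.005004
Seepage velocity v = K·i/n = 0.67 × 0.005004 / 0.34 = 0.009861 m/day = 3.602 m/yr.

3.6 m/yr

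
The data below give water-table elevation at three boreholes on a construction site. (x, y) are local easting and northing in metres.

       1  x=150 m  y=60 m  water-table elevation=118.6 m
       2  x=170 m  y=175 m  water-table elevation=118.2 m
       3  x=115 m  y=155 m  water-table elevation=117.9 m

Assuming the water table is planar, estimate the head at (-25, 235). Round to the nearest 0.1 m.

Differences from 1: to 2 (Δx, Δy, Δh) = (20, 115, -0.4); to 3 = (-35, 95, -0.7).
Determinant of the coordinate differences = 20·95 − (-35)·115 = 5925.
∂h/∂x = [(-0.4)·95 − (-0.7)·115] / 5925 = +0.007173
∂h/∂y = [20·(-0.7) − (-35)·(-0.4)] / 5925 = -0.004726
h(-25, 235) = 118.6 + (+0.007173)·(-175) + (-0.004726)·(175) = 118.6 -1.255 -0.827 = 116.518 m.

116.5 m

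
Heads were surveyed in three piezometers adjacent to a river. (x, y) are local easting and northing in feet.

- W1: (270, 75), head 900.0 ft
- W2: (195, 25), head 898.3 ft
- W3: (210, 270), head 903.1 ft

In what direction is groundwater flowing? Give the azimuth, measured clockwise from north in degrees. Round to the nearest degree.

With h = a·x + b·y + c and W1 as origin, the differences give:
  (-75)·a + (-50)·b = -1.7
  (-60)·a + 195·b = +3.1
Eliminate b (×195 and ×(-50), subtract): -17625·a = -176.50 → a = ∂h/∂x = +0.01001
Back-substitute: b = ∂h/∂y = +0.01898.
Flow direction (−∇h) has components (-0.01001 E, -0.01898 N).
Azimuth = atan2(E, N) = atan2(-0.01001, -0.01898) = 207.8° ≈ 208°.

208°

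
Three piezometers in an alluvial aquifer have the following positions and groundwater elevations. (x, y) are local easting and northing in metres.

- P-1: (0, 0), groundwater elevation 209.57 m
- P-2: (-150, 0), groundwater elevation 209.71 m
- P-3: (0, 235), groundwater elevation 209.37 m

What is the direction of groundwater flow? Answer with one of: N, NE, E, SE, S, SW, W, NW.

∂h/∂x = (209.71 − 209.57) / (-150 − 0) = -0.0009333
∂h/∂y = (209.37 − 209.57) / (235 − 0) = -0.0008511
Flow = −∇h = (+0.0009333 east, +0.0008511 north), which points northeast.

NE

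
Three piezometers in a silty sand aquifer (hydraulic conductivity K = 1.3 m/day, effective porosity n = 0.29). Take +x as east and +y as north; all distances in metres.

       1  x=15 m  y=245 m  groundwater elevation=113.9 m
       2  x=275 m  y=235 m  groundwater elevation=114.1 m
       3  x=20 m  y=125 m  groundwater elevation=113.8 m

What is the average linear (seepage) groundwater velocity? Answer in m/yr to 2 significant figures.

Three-point gradient (reference 1): Δ to 2 = (260, -10, +0.2), Δ to 3 = (5, -120, -0.1).
∂h/∂x = +0.0008026, ∂h/∂y = +0.0008668 (det = -31150).
|∇h| = √(0.0008026² + 0.0008668²) = 0.001181
Seepage velocity v = K·i/n = 1.3 × 0.001181 / 0.29 = 0.005294 m/day = 1.934 m/yr.

1.9 m/yr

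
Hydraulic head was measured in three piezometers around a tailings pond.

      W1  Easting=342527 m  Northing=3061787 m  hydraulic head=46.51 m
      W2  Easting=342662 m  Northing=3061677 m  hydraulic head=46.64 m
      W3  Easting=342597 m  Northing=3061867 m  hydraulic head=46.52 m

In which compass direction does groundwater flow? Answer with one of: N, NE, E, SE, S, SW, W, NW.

Differences from W1: to W2 (Δx, Δy, Δh) = (135, -110, +0.13); to W3 = (70, 80, +0.01).
Solve a·Δx + b·Δy = Δh: det = 135·80 − 70·(-110) = 18500.
∂h/∂x = [(+0.13)·80 − (+0.01)·(-110)] / 18500 = +0.0006216
∂h/∂y = [135·(+0.01) − 70·(+0.13)] / 18500 = -0.0004189
Flow = −∇h = (-0.0006216 east, +0.0004189 north), which points northwest.

NW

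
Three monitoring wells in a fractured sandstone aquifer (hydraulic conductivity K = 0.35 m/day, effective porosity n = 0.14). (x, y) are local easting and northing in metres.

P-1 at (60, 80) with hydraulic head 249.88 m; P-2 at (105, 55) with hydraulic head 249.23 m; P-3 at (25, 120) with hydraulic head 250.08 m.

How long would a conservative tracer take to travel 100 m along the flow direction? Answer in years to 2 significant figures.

4.0 years

Taking P-1 as reference: P-2−P-1 = (45, -25, -0.65); P-3−P-1 = (-35, 40, +0.20).
Determinant of the coordinate differences = 45·40 − (-35)·(-25) = 925.
∂h/∂x = [(-0.65)·40 − (+0.20)·(-25)] / 925 = -0.02270
∂h/∂y = [45·(+0.20) − (-35)·(-0.65)] / 925 = -0.01486
|∇h| = √(-0.02270² + -0.01486²) = 0.02713
Seepage velocity v = K·i/n = 0.35 × 0.02713 / 0.14 = 0.06782 m/day.
t = 100 / 0.06782 = 1474 days = 4.04 years.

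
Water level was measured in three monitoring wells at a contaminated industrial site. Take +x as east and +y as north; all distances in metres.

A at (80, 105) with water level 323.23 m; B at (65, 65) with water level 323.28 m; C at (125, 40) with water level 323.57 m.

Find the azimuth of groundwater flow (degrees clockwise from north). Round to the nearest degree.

Differences from A: to B (Δx, Δy, Δh) = (-15, -40, +0.05); to C = (45, -65, +0.34).
Determinant of the coordinate differences = (-15)·(-65) − 45·(-40) = 2775.
∂h/∂x = [(+0.05)·(-65) − (+0.34)·(-40)] / 2775 = +0.003730
∂h/∂y = [(-15)·(+0.34) − 45·(+0.05)] / 2775 = -0.002649
Flow direction (−∇h) has components (-0.003730 E, +0.002649 N).
Azimuth = atan2(E, N) = atan2(-0.003730, +0.002649) = 305.4° ≈ 305°.

305°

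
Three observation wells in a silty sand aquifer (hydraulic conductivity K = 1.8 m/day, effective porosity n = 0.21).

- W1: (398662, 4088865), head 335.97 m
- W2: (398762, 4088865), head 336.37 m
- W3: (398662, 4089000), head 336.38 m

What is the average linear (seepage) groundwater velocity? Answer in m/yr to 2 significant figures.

16 m/yr

∂h/∂x = (336.37 − 335.97) / (398762 − 398662) = +0.004000
∂h/∂y = (336.38 − 335.97) / (4089000 − 4088865) = +0.003037
|∇h| = √(0.004000² + 0.003037²) = 0.005022
Seepage velocity v = K·i/n = 1.8 × 0.005022 / 0.21 = 0.04305 m/day = 15.72 m/yr.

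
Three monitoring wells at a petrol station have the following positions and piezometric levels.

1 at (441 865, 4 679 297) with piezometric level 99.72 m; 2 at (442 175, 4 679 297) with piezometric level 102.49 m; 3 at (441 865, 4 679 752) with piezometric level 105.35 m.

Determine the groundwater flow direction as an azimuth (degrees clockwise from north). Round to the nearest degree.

∂h/∂x = (102.49 − 99.72) / (442175 − 441865) = +0.008935
∂h/∂y = (105.35 − 99.72) / (4679752 − 4679297) = +0.01237
Flow direction (−∇h) has components (-0.008935 E, -0.01237 N).
Azimuth = atan2(E, N) = atan2(-0.008935, -0.01237) = 215.8° ≈ 216°.

216°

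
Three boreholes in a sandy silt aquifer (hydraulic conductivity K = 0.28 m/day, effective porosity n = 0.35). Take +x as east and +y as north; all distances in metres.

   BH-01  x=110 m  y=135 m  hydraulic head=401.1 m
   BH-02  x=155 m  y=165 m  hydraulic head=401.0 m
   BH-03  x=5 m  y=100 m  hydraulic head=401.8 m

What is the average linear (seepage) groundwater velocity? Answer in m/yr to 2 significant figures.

With h = a·x + b·y + c and BH-01 as origin, the differences give:
  45·a + 30·b = -0.1
  (-105)·a + (-35)·b = +0.7
Eliminate b (×(-35) and ×30, subtract): 1575·a = -17.50 → a = ∂h/∂x = -0.01111
Back-substitute: b = ∂h/∂y = +0.01333.
|∇h| = √(-0.01111² + 0.01333²) = 0.01735
Seepage velocity v = K·i/n = 0.28 × 0.01735 / 0.35 = 0.01388 m/day = 5.07 m/yr.

5.1 m/yr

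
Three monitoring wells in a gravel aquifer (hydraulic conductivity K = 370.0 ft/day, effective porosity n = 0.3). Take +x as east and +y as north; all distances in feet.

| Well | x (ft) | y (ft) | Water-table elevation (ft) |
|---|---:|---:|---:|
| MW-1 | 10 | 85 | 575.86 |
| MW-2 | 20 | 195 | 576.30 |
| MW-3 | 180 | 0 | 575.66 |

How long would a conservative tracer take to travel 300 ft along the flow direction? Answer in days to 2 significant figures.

61 days

Taking MW-1 as reference: MW-2−MW-1 = (10, 110, +0.44); MW-3−MW-1 = (170, -85, -0.20).
Determinant of the coordinate differences = 10·(-85) − 170·110 = -19550.
∂h/∂x = [(+0.44)·(-85) − (-0.20)·110] / -19550 = +0.0007877
∂h/∂y = [10·(-0.20) − 170·(+0.44)] / -19550 = +0.003928
|∇h| = √(0.0007877² + 0.003928²) = 0.004006
Seepage velocity v = K·i/n = 370.0 × 0.004006 / 0.3 = 4.941 ft/day.
t = 300 / 4.941 = 60.72 days.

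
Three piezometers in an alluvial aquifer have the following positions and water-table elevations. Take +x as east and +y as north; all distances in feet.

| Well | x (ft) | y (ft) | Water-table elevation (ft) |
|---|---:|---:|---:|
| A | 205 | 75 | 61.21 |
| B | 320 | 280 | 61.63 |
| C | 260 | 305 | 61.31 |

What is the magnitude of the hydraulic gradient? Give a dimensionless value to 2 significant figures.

With h = a·x + b·y + c and A as origin, the differences give:
  115·a + 205·b = +0.42
  55·a + 230·b = +0.10
Eliminate b (×230 and ×205, subtract): 15175·a = 76.100 → a = ∂h/∂x = +0.005015
Back-substitute: b = ∂h/∂y = -0.0007644.
|∇h| = √(0.005015² + -0.0007644²) = 0.005073

0.0051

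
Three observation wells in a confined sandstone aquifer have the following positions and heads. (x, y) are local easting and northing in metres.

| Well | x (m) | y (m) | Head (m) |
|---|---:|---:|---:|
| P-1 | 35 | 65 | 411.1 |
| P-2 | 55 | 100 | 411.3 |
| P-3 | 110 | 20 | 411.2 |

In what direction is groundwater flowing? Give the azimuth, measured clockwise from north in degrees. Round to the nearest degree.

Taking P-1 as reference: P-2−P-1 = (20, 35, +0.2); P-3−P-1 = (75, -45, +0.1).
Solve a·Δx + b·Δy = Δh: det = 20·(-45) − 75·35 = -3525.
∂h/∂x = [(+0.2)·(-45) − (+0.1)·35] / -3525 = +0.003546
∂h/∂y = [20·(+0.1) − 75·(+0.2)] / -3525 = +0.003688
Flow direction (−∇h) has components (-0.003546 E, -0.003688 N).
Azimuth = atan2(E, N) = atan2(-0.003546, -0.003688) = 223.9° ≈ 224°.

224°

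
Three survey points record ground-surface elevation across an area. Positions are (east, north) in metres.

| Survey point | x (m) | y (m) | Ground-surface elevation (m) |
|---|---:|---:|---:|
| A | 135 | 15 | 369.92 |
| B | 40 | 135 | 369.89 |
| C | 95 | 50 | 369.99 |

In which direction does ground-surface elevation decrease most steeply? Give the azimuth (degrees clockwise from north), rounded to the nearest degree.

050°

Differences from A: to B (Δx, Δy, Δh) = (-95, 120, -0.03); to C = (-40, 35, +0.07).
Determinant of the coordinate differences = (-95)·35 − (-40)·120 = 1475.
∂z/∂x = [(-0.03)·35 − (+0.07)·120] / 1475 = -0.006407
∂z/∂y = [(-95)·(+0.07) − (-40)·(-0.03)] / 1475 = -0.005322
Steepest decrease is along −∇f: components (+0.006407 E, +0.005322 N).
Azimuth = atan2(+0.006407, +0.005322) = 50.3° ≈ 050°.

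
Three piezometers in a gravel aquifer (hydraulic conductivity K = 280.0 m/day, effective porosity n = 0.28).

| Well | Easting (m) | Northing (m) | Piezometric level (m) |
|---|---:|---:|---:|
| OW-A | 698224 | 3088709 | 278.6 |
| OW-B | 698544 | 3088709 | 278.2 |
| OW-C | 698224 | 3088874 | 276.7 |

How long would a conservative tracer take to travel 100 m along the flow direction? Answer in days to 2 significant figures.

∂h/∂x = (278.2 − 278.6) / (698544 − 698224) = -0.001250
∂h/∂y = (276.7 − 278.6) / (3088874 − 3088709) = -0.01152
|∇h| = √(-0.001250² + -0.01152²) = 0.01159
Seepage velocity v = K·i/n = 280.0 × 0.01159 / 0.28 = 11.59 m/day.
t = 100 / 11.59 = 8.628 days.

8.6 days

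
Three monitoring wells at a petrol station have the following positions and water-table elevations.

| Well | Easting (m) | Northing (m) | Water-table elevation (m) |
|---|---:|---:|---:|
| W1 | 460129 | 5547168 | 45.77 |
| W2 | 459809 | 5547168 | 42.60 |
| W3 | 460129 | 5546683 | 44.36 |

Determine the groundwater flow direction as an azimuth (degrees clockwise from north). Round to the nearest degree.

254°

∂h/∂x = (42.60 − 45.77) / (459809 − 460129) = +0.009906
∂h/∂y = (44.36 − 45.77) / (5546683 − 5547168) = +0.002907
Flow direction (−∇h) has components (-0.009906 E, -0.002907 N).
Azimuth = atan2(E, N) = atan2(-0.009906, -0.002907) = 253.6° ≈ 254°.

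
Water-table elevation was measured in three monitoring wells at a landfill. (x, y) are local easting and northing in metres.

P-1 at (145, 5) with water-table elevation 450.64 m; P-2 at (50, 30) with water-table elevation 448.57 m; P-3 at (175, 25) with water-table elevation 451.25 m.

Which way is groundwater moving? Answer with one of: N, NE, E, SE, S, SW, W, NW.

With h = a·x + b·y + c and P-1 as origin, the differences give:
  (-95)·a + 25·b = -2.07
  30·a + 20·b = +0.61
Eliminate b (×20 and ×25, subtract): -2650·a = -56.650 → a = ∂h/∂x = +0.02138
Back-substitute: b = ∂h/∂y = -0.001566.
Flow = −∇h = (-0.02138 east, +0.001566 north), which points west.

W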